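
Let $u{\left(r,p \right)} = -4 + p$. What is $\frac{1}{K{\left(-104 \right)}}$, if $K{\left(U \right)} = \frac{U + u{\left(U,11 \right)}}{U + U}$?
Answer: $\frac{208}{97} \approx 2.1443$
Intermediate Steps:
$K{\left(U \right)} = \frac{7 + U}{2 U}$ ($K{\left(U \right)} = \frac{U + \left(-4 + 11\right)}{U + U} = \frac{U + 7}{2 U} = \left(7 + U\right) \frac{1}{2 U} = \frac{7 + U}{2 U}$)
$\frac{1}{K{\left(-104 \right)}} = \frac{1}{\frac{1}{2} \frac{1}{-104} \left(7 - 104\right)} = \frac{1}{\frac{1}{2} \left(- \frac{1}{104}\right) \left(-97\right)} = \frac{1}{\frac{97}{208}} = \frac{208}{97}$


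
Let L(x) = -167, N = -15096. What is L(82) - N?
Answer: 14929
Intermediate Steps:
L(82) - N = -167 - 1*(-15096) = -167 + 15096 = 14929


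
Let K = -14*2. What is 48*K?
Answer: -1344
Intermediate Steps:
K = -28
48*K = 48*(-28) = -1344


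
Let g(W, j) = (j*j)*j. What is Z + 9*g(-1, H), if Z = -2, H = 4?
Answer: 574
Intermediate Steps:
g(W, j) = j**3 (g(W, j) = j**2*j = j**3)
Z + 9*g(-1, H) = -2 + 9*4**3 = -2 + 9*64 = -2 + 576 = 574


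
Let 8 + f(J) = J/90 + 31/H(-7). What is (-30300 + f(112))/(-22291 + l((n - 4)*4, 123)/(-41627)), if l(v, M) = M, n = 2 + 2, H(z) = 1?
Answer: 56712999443/41755841100 ≈ 1.3582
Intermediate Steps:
n = 4
f(J) = 23 + J/90 (f(J) = -8 + (J/90 + 31/1) = -8 + (J*(1/90) + 31*1) = -8 + (J/90 + 31) = -8 + (31 + J/90) = 23 + J/90)
(-30300 + f(112))/(-22291 + l((n - 4)*4, 123)/(-41627)) = (-30300 + (23 + (1/90)*112))/(-22291 + 123/(-41627)) = (-30300 + (23 + 56/45))/(-22291 + 123*(-1/41627)) = (-30300 + 1091/45)/(-22291 - 123/41627) = -1362409/(45*(-927907580/41627)) = -1362409/45*(-41627/927907580) = 56712999443/41755841100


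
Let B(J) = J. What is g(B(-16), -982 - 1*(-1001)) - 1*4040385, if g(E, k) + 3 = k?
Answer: -4040369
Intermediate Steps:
g(E, k) = -3 + k
g(B(-16), -982 - 1*(-1001)) - 1*4040385 = (-3 + (-982 - 1*(-1001))) - 1*4040385 = (-3 + (-982 + 1001)) - 4040385 = (-3 + 19) - 4040385 = 16 - 4040385 = -4040369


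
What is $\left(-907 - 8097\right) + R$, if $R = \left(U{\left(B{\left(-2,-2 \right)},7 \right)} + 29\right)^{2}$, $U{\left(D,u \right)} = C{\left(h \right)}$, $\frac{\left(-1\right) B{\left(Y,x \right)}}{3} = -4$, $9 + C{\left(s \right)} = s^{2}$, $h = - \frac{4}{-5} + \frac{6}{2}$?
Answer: $- \frac{4886179}{625} \approx -7817.9$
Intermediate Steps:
$h = \frac{19}{5}$ ($h = \left(-4\right) \left(- \frac{1}{5}\right) + 6 \cdot \frac{1}{2} = \frac{4}{5} + 3 = \frac{19}{5} \approx 3.8$)
$C{\left(s \right)} = -9 + s^{2}$
$B{\left(Y,x \right)} = 12$ ($B{\left(Y,x \right)} = \left(-3\right) \left(-4\right) = 12$)
$U{\left(D,u \right)} = \frac{136}{25}$ ($U{\left(D,u \right)} = -9 + \left(\frac{19}{5}\right)^{2} = -9 + \frac{361}{25} = \frac{136}{25}$)
$R = \frac{741321}{625}$ ($R = \left(\frac{136}{25} + 29\right)^{2} = \left(\frac{861}{25}\right)^{2} = \frac{741321}{625} \approx 1186.1$)
$\left(-907 - 8097\right) + R = \left(-907 - 8097\right) + \frac{741321}{625} = -9004 + \frac{741321}{625} = - \frac{4886179}{625}$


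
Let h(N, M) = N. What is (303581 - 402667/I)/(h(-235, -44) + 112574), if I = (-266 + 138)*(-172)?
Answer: 6683236629/2473255424 ≈ 2.7022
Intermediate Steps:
I = 22016 (I = -128*(-172) = 22016)
(303581 - 402667/I)/(h(-235, -44) + 112574) = (303581 - 402667/22016)/(-235 + 112574) = (303581 - 402667*1/22016)/112339 = (303581 - 402667/22016)*(1/112339) = (6683236629/22016)*(1/112339) = 6683236629/2473255424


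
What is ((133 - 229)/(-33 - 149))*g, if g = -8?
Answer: -384/91 ≈ -4.2198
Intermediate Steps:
((133 - 229)/(-33 - 149))*g = ((133 - 229)/(-33 - 149))*(-8) = -96/(-182)*(-8) = -96*(-1/182)*(-8) = (48/91)*(-8) = -384/91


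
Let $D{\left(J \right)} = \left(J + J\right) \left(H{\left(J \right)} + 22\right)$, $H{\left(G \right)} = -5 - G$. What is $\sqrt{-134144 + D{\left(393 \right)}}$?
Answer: $4 i \sqrt{26855} \approx 655.5 i$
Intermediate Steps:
$D{\left(J \right)} = 2 J \left(17 - J\right)$ ($D{\left(J \right)} = \left(J + J\right) \left(\left(-5 - J\right) + 22\right) = 2 J \left(17 - J\right)$)
$\sqrt{-134144 + D{\left(393 \right)}} = \sqrt{-134144 + 2 \cdot 393 \left(17 - 393\right)} = \sqrt{-134144 + 2 \cdot 393 \left(-376\right)} = \sqrt{-134144 - 295536} = \sqrt{-429680} = 4 i \sqrt{26855}$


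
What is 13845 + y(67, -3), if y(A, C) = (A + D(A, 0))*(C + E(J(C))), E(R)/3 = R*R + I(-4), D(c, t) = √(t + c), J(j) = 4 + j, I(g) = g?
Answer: 13041 - 12*√67 ≈ 12943.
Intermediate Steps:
D(c, t) = √(c + t)
E(R) = -12 + 3*R² (E(R) = 3*(R*R - 4) = 3*(R² - 4) = 3*(-4 + R²) = -12 + 3*R²)
y(A, C) = (A + √A)*(-12 + C + 3*(4 + C)²) (y(A, C) = (A + √(A + 0))*(C + (-12 + 3*(4 + C)²)) = (A + √A)*(-12 + C + 3*(4 + C)²))
13845 + y(67, -3) = 13845 + (67*(-3) - 3*√67 + 3*67*(-4 + (4 - 3)²) + 3*√67*(-4 + (4 - 3)²)) = 13845 + (-201 - 3*√67 + 3*67*(-4 + 1²) + 3*√67*(-4 + 1²)) = 13845 + (-201 - 3*√67 + 3*67*(-4 + 1) + 3*√67*(-4 + 1)) = 13845 + (-201 - 3*√67 + 3*67*(-3) + 3*√67*(-3)) = 13845 + (-201 - 3*√67 - 603 - 9*√67) = 13845 + (-804 - 12*√67) = 13041 - 12*√67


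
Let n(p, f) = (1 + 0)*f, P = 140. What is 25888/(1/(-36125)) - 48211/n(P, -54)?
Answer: -50500967789/54 ≈ -9.3520e+8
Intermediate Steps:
n(p, f) = f (n(p, f) = 1*f = f)
25888/(1/(-36125)) - 48211/n(P, -54) = 25888/(1/(-36125)) - 48211/(-54) = 25888/(-1/36125) - 48211*(-1/54) = 25888*(-36125) + 48211/54 = -935204000 + 48211/54 = -50500967789/54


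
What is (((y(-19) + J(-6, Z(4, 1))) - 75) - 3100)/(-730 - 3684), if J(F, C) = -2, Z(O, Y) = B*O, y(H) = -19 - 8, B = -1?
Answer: 1602/2207 ≈ 0.72587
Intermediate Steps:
y(H) = -27
Z(O, Y) = -O
(((y(-19) + J(-6, Z(4, 1))) - 75) - 3100)/(-730 - 3684) = (((-27 - 2) - 75) - 3100)/(-730 - 3684) = ((-29 - 75) - 3100)/(-4414) = (-104 - 3100)*(-1/4414) = -3204*(-1/4414) = 1602/2207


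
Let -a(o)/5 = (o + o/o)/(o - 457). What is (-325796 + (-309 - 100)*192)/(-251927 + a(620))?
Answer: 32952406/20533603 ≈ 1.6048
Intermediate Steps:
a(o) = -5*(1 + o)/(-457 + o) (a(o) = -5*(o + o/o)/(o - 457) = -5*(o + 1)/(-457 + o) = -5*(1 + o)/(-457 + o))
(-325796 + (-309 - 100)*192)/(-251927 + a(620)) = (-325796 + (-309 - 100)*192)/(-251927 + 5*(-1 - 1*620)/(-457 + 620)) = (-325796 - 409*192)/(-251927 + 5*(-1 - 620)/163) = (-325796 - 78528)/(-251927 + 5*(1/163)*(-621)) = -404324/(-251927 - 3105/163) = -404324/(-41067206/163) = -404324*(-163/41067206) = 32952406/20533603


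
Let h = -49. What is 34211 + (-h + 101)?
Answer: 34361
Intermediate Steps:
34211 + (-h + 101) = 34211 + (-1*(-49) + 101) = 34211 + (49 + 101) = 34211 + 150 = 34361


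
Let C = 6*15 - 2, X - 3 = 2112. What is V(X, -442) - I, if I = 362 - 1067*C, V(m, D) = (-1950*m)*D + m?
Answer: 1823014149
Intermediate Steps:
X = 2115 (X = 3 + 2112 = 2115)
C = 88 (C = 90 - 2 = 88)
V(m, D) = m - 1950*D*m (V(m, D) = -1950*D*m + m = m - 1950*D*m)
I = -93534 (I = 362 - 1067*88 = 362 - 93896 = -93534)
V(X, -442) - I = 2115*(1 - 1950*(-442)) - 1*(-93534) = 2115*(1 + 861900) + 93534 = 2115*861901 + 93534 = 1822920615 + 93534 = 1823014149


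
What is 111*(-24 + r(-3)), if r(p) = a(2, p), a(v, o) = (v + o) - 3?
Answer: -3108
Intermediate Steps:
a(v, o) = -3 + o + v (a(v, o) = (o + v) - 3 = -3 + o + v)
r(p) = -1 + p (r(p) = -3 + p + 2 = -1 + p)
111*(-24 + r(-3)) = 111*(-24 + (-1 - 3)) = 111*(-24 - 4) = 111*(-28) = -3108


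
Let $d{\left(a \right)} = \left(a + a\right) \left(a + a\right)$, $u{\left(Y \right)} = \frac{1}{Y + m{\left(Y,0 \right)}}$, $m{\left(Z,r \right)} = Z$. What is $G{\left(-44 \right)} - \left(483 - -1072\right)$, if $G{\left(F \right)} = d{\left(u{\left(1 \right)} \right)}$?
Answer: $-1554$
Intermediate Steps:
$u{\left(Y \right)} = \frac{1}{2 Y}$ ($u{\left(Y \right)} = \frac{1}{Y + Y} = \frac{1}{2 Y}$)
$d{\left(a \right)} = 4 a^{2}$ ($d{\left(a \right)} = 2 a 2 a = 4 a^{2}$)
$G{\left(F \right)} = 1$ ($G{\left(F \right)} = 4 \left(\frac{1}{2 \cdot 1}\right)^{2} = 4 \left(\frac{1}{2} \cdot 1\right)^{2} = \frac{4}{4} = 4 \cdot \frac{1}{4} = 1$)
$G{\left(-44 \right)} - \left(483 - -1072\right) = 1 - \left(483 - -1072\right) = 1 - \left(483 + 1072\right) = 1 - 1555 = -1554$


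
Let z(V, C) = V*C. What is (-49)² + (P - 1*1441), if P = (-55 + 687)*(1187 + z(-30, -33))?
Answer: 1376824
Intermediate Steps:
z(V, C) = C*V
P = 1375864 (P = (-55 + 687)*(1187 - 33*(-30)) = 632*(1187 + 990) = 632*2177 = 1375864)
(-49)² + (P - 1*1441) = (-49)² + (1375864 - 1*1441) = 2401 + (1375864 - 1441) = 2401 + 1374423 = 1376824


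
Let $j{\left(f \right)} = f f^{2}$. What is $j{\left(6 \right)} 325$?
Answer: $70200$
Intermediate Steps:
$j{\left(f \right)} = f^{3}$
$j{\left(6 \right)} 325 = 6^{3} \cdot 325 = 216 \cdot 325 = 70200$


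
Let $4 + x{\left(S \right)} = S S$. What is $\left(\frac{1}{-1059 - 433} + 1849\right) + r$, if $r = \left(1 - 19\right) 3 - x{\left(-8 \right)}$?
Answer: $\frac{2588619}{1492} \approx 1735.0$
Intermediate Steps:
$x{\left(S \right)} = -4 + S^{2}$ ($x{\left(S \right)} = -4 + S S = -4 + S^{2}$)
$r = -114$ ($r = \left(1 - 19\right) 3 - \left(-4 + \left(-8\right)^{2}\right) = \left(-18\right) 3 - \left(-4 + 64\right) = -54 - 60 = -114$)
$\left(\frac{1}{-1059 - 433} + 1849\right) + r = \left(\frac{1}{-1059 - 433} + 1849\right) - 114 = \left(\frac{1}{-1492} + 1849\right) - 114 = \left(- \frac{1}{1492} + 1849\right) - 114 = \frac{2758707}{1492} - 114 = \frac{2588619}{1492}$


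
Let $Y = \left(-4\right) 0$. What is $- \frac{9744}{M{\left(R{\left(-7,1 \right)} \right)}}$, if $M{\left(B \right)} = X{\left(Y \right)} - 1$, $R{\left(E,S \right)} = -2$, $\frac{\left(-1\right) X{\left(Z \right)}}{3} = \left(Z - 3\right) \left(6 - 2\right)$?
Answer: $- \frac{1392}{5} \approx -278.4$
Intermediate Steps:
$Y = 0$
$X{\left(Z \right)} = 36 - 12 Z$ ($X{\left(Z \right)} = - 3 \left(Z - 3\right) \left(6 - 2\right) = - 3 \left(-3 + Z\right) 4 = - 3 \left(-12 + 4 Z\right) = 36 - 12 Z$)
$M{\left(B \right)} = 35$ ($M{\left(B \right)} = \left(36 - 0\right) - 1 = \left(36 + 0\right) - 1 = 36 - 1 = 35$)
$- \frac{9744}{M{\left(R{\left(-7,1 \right)} \right)}} = - \frac{9744}{35} = \left(-9744\right) \frac{1}{35} = - \frac{1392}{5}$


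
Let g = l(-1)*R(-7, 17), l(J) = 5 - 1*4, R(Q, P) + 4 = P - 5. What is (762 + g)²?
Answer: 592900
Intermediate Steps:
R(Q, P) = -9 + P (R(Q, P) = -4 + (P - 5) = -4 + (-5 + P) = -9 + P)
l(J) = 1 (l(J) = 5 - 4 = 1)
g = 8 (g = 1*(-9 + 17) = 1*8 = 8)
(762 + g)² = (762 + 8)² = 770² = 592900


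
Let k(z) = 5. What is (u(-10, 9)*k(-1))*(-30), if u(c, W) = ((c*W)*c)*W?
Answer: -1215000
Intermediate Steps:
u(c, W) = W²*c² (u(c, W) = ((W*c)*c)*W = (W*c²)*W = W²*c²)
(u(-10, 9)*k(-1))*(-30) = ((9²*(-10)²)*5)*(-30) = ((81*100)*5)*(-30) = (8100*5)*(-30) = 40500*(-30) = -1215000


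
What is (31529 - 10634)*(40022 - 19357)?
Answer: 431795175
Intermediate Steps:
(31529 - 10634)*(40022 - 19357) = 20895*20665 = 431795175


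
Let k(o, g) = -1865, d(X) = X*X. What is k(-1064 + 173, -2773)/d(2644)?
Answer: -1865/6990736 ≈ -0.00026678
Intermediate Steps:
d(X) = X²
k(-1064 + 173, -2773)/d(2644) = -1865/(2644²) = -1865/6990736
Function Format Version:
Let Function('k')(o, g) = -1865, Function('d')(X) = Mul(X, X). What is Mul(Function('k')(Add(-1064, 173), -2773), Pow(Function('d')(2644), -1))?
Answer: Rational(-1865, 6990736) ≈ -0.00026678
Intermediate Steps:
Function('d')(X) = Pow(X, 2)
Mul(Function('k')(Add(-1064, 173), -2773), Pow(Function('d')(2644), -1)) = Mul(-1865, Pow(Pow(2644, 2), -1)) = Mul(-1865, Pow(6990736, -1)) = Mul(-1865, Rational(1, 6990736)) = Rational(-1865, 6990736)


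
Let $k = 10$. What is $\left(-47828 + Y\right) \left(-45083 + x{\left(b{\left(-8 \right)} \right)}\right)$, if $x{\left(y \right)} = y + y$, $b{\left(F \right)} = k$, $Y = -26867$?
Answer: $3365980785$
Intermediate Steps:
$b{\left(F \right)} = 10$
$x{\left(y \right)} = 2 y$
$\left(-47828 + Y\right) \left(-45083 + x{\left(b{\left(-8 \right)} \right)}\right) = \left(-47828 - 26867\right) \left(-45083 + 2 \cdot 10\right) = - 74695 \left(-45083 + 20\right) = \left(-74695\right) \left(-45063\right) = 3365980785$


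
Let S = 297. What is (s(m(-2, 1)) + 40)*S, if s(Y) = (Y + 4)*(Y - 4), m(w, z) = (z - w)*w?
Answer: 17820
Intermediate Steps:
m(w, z) = w*(z - w)
s(Y) = (-4 + Y)*(4 + Y) (s(Y) = (4 + Y)*(-4 + Y) = (-4 + Y)*(4 + Y))
(s(m(-2, 1)) + 40)*S = ((-16 + (-2*(1 - 1*(-2)))²) + 40)*297 = ((-16 + (-2*(1 + 2))²) + 40)*297 = ((-16 + (-2*3)²) + 40)*297 = ((-16 + (-6)²) + 40)*297 = ((-16 + 36) + 40)*297 = (20 + 40)*297 = 60*297 = 17820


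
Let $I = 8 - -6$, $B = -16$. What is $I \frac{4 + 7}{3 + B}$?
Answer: $- \frac{154}{13} \approx -11.846$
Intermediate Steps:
$I = 14$ ($I = 8 + 6 = 14$)
$I \frac{4 + 7}{3 + B} = 14 \frac{4 + 7}{3 - 16} = 14 \frac{11}{-13} = 14 \cdot 11 \left(- \frac{1}{13}\right) = 14 \left(- \frac{11}{13}\right) = - \frac{154}{13}$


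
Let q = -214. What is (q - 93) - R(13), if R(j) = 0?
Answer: -307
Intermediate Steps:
(q - 93) - R(13) = (-214 - 93) - 1*0 = -307 + 0 = -307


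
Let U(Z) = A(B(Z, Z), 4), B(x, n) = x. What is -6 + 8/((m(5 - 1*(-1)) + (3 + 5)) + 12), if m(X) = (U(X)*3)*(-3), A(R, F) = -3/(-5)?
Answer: -398/73 ≈ -5.4521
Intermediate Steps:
A(R, F) = ⅗ (A(R, F) = -3*(-⅕) = ⅗)
U(Z) = ⅗
m(X) = -27/5 (m(X) = ((⅗)*3)*(-3) = (9/5)*(-3) = -27/5)
-6 + 8/((m(5 - 1*(-1)) + (3 + 5)) + 12) = -6 + 8/((-27/5 + (3 + 5)) + 12) = -6 + 8/((-27/5 + 8) + 12) = -6 + 8/(13/5 + 12) = -6 + 8/(73/5) = -6 + 8*(5/73) = -6 + 40/73 = -398/73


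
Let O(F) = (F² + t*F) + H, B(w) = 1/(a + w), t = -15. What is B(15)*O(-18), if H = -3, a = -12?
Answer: 197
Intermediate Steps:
B(w) = 1/(-12 + w)
O(F) = -3 + F² - 15*F (O(F) = (F² - 15*F) - 3 = -3 + F² - 15*F)
B(15)*O(-18) = (-3 + (-18)² - 15*(-18))/(-12 + 15) = (-3 + 324 + 270)/3 = (⅓)*591 = 197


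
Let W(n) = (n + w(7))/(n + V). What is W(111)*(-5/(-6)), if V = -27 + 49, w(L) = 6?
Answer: 195/266 ≈ 0.73308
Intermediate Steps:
V = 22
W(n) = (6 + n)/(22 + n) (W(n) = (n + 6)/(n + 22) = (6 + n)/(22 + n))
W(111)*(-5/(-6)) = ((6 + 111)/(22 + 111))*(-5/(-6)) = (117/133)*(-5*(-⅙)) = ((1/133)*117)*(⅚) = (117/133)*(⅚) = 195/266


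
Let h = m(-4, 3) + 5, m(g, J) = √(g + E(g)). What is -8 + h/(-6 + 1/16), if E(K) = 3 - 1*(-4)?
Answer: -168/19 - 16*√3/95 ≈ -9.1338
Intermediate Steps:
E(K) = 7 (E(K) = 3 + 4 = 7)
m(g, J) = √(7 + g) (m(g, J) = √(g + 7) = √(7 + g))
h = 5 + √3 (h = √(7 - 4) + 5 = √3 + 5 = 5 + √3 ≈ 6.7320)
-8 + h/(-6 + 1/16) = -8 + (5 + √3)/(-6 + 1/16) = -8 + (5 + √3)/(-95/16) = -8 + (5 + √3)*(-16/95) = -8 + (-16/19 - 16*√3/95) = -168/19 - 16*√3/95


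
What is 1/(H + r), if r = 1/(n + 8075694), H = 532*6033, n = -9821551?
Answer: 1745857/5603425809491 ≈ 3.1157e-7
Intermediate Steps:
H = 3209556
r = -1/1745857 (r = 1/(-9821551 + 8075694) = 1/(-1745857) = -1/1745857 ≈ -5.7278e-7)
1/(H + r) = 1/(3209556 - 1/1745857) = 1/(5603425809491/1745857) = 1745857/5603425809491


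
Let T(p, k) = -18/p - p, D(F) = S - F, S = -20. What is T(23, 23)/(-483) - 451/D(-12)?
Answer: 5014535/88872 ≈ 56.424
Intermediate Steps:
D(F) = -20 - F
T(p, k) = -p - 18/p
T(23, 23)/(-483) - 451/D(-12) = (-1*23 - 18/23)/(-483) - 451/(-20 - 1*(-12)) = (-23 - 18*1/23)*(-1/483) - 451/(-20 + 12) = (-23 - 18/23)*(-1/483) - 451/(-8) = -547/23*(-1/483) - 451*(-⅛) = 547/11109 + 451/8 = 5014535/88872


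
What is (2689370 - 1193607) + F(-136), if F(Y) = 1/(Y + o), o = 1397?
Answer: 1886157144/1261 ≈ 1.4958e+6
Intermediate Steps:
F(Y) = 1/(1397 + Y) (F(Y) = 1/(Y + 1397) = 1/(1397 + Y))
(2689370 - 1193607) + F(-136) = (2689370 - 1193607) + 1/(1397 - 136) = 1495763 + 1/1261 = 1886157144/1261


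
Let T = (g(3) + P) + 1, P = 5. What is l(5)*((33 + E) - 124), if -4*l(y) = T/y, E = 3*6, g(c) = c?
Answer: 657/20 ≈ 32.850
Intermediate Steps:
E = 18
T = 9 (T = (3 + 5) + 1 = 8 + 1 = 9)
l(y) = -9/(4*y)
l(5)*((33 + E) - 124) = (-9/4/5)*((33 + 18) - 124) = (-9/4*1/5)*(51 - 124) = -9/20*(-73) = 657/20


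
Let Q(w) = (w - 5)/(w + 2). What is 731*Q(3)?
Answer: -1462/5 ≈ -292.40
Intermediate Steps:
Q(w) = (-5 + w)/(2 + w)
731*Q(3) = 731*((-5 + 3)/(2 + 3)) = 731*(-2/5) = -1462/5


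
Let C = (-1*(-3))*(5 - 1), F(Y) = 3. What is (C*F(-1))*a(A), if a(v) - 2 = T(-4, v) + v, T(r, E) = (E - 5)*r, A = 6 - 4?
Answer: 576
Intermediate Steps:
A = 2
T(r, E) = r*(-5 + E) (T(r, E) = (-5 + E)*r = r*(-5 + E))
a(v) = 22 - 3*v (a(v) = 2 + (-4*(-5 + v) + v) = 2 + ((20 - 4*v) + v) = 2 + (20 - 3*v) = 22 - 3*v)
C = 12 (C = 3*4 = 12)
(C*F(-1))*a(A) = (12*3)*(22 - 3*2) = 36*(22 - 6) = 36*16 = 576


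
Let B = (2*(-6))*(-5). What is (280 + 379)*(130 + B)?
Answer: 125210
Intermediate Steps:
B = 60 (B = -12*(-5) = 60)
(280 + 379)*(130 + B) = (280 + 379)*(130 + 60) = 659*190 = 125210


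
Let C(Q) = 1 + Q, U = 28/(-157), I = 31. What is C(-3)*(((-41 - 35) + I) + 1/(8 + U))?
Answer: 55103/614 ≈ 89.744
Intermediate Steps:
U = -28/157 (U = 28*(-1/157) = -28/157 ≈ -0.17834)
C(-3)*(((-41 - 35) + I) + 1/(8 + U)) = (1 - 3)*(((-41 - 35) + 31) + 1/(8 - 28/157)) = -2*((-76 + 31) + 1/(1228/157)) = -2*(-45 + 157/1228) = -2*(-55103/1228) = 55103/614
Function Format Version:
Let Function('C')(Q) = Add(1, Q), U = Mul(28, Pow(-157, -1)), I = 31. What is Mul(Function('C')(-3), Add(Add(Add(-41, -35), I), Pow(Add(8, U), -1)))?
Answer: Rational(55103, 614) ≈ 89.744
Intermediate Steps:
U = Rational(-28, 157) (U = Mul(28, Rational(-1, 157)) = Rational(-28, 157) ≈ -0.17834)
Mul(Function('C')(-3), Add(Add(Add(-41, -35), I), Pow(Add(8, U), -1))) = Mul(Add(1, -3), Add(Add(Add(-41, -35), 31), Pow(Add(8, Rational(-28, 157)), -1))) = Mul(-2, Add(Add(-76, 31), Pow(Rational(1228, 157), -1))) = Mul(-2, Add(-45, Rational(157, 1228))) = Mul(-2, Rational(-55103, 1228)) = Rational(55103, 614)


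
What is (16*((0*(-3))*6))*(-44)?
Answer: 0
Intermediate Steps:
(16*((0*(-3))*6))*(-44) = (16*(0*6))*(-44) = (16*0)*(-44) = 0*(-44) = 0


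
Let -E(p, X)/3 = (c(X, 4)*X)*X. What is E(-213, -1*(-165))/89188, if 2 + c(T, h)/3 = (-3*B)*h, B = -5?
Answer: -645975/4054 ≈ -159.34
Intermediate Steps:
c(T, h) = -6 + 45*h (c(T, h) = -6 + 3*((-3*(-5))*h) = -6 + 3*(15*h) = -6 + 45*h)
E(p, X) = -522*X² (E(p, X) = -3*(-6 + 45*4)*X*X = -3*(-6 + 180)*X*X = -3*174*X*X = -522*X²)
E(-213, -1*(-165))/89188 = -522*(-1*(-165))²/89188 = -522*165²*(1/89188) = -522*27225*(1/89188) = -14211450*1/89188 = -645975/4054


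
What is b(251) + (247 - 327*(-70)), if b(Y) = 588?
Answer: 23725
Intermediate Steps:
b(251) + (247 - 327*(-70)) = 588 + (247 - 327*(-70)) = 588 + (247 + 22890) = 588 + 23137 = 23725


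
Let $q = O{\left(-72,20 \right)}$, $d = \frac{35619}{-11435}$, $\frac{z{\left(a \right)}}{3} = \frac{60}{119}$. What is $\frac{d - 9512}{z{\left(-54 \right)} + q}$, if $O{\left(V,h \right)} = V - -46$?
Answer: $\frac{12947835341}{33321590} \approx 388.57$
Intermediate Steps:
$z{\left(a \right)} = \frac{180}{119}$ ($z{\left(a \right)} = 3 \cdot \frac{60}{119} = \frac{180}{119}$)
$O{\left(V,h \right)} = 46 + V$ ($O{\left(V,h \right)} = V + 46 = 46 + V$)
$d = - \frac{35619}{11435}$ ($d = 35619 \left(- \frac{1}{11435}\right) = - \frac{35619}{11435} \approx -3.1149$)
$q = -26$ ($q = 46 - 72 = -26$)
$\frac{d - 9512}{z{\left(-54 \right)} + q} = \frac{- \frac{35619}{11435} - 9512}{\frac{180}{119} - 26} = - \frac{108805339}{11435 \left(- \frac{2914}{119}\right)} = \left(- \frac{108805339}{11435}\right) \left(- \frac{119}{2914}\right) = \frac{12947835341}{33321590}$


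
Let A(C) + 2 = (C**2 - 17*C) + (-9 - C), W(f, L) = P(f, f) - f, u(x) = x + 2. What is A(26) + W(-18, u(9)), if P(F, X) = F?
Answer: 197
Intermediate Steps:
u(x) = 2 + x
W(f, L) = 0 (W(f, L) = f - f = 0)
A(C) = -11 + C**2 - 18*C (A(C) = -2 + ((C**2 - 17*C) + (-9 - C)) = -2 + (-9 + C**2 - 18*C) = -11 + C**2 - 18*C)
A(26) + W(-18, u(9)) = (-11 + 26**2 - 18*26) + 0 = (-11 + 676 - 468) + 0 = 197 + 0 = 197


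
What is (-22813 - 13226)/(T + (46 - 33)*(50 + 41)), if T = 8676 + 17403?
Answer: -36039/27262 ≈ -1.3219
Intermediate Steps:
T = 26079
(-22813 - 13226)/(T + (46 - 33)*(50 + 41)) = (-22813 - 13226)/(26079 + (46 - 33)*(50 + 41)) = -36039/(26079 + 13*91) = -36039/(26079 + 1183) = -36039/27262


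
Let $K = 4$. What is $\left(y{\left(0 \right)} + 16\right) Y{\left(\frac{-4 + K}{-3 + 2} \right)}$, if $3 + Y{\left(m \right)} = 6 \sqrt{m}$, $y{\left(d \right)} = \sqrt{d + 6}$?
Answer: $-48 - 3 \sqrt{6} \approx -55.348$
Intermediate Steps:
$y{\left(d \right)} = \sqrt{6 + d}$
$Y{\left(m \right)} = -3 + 6 \sqrt{m}$
$\left(y{\left(0 \right)} + 16\right) Y{\left(\frac{-4 + K}{-3 + 2} \right)} = \left(\sqrt{6 + 0} + 16\right) \left(-3 + 6 \sqrt{\frac{-4 + 4}{-3 + 2}}\right) = \left(\sqrt{6} + 16\right) \left(-3 + 6 \sqrt{\frac{0}{-1}}\right) = \left(16 + \sqrt{6}\right) \left(-3 + 6 \sqrt{0 \left(-1\right)}\right) = \left(16 + \sqrt{6}\right) \left(-3 + 6 \sqrt{0}\right) = \left(16 + \sqrt{6}\right) \left(-3 + 6 \cdot 0\right) = \left(16 + \sqrt{6}\right) \left(-3 + 0\right) = \left(16 + \sqrt{6}\right) \left(-3\right) = -48 - 3 \sqrt{6}$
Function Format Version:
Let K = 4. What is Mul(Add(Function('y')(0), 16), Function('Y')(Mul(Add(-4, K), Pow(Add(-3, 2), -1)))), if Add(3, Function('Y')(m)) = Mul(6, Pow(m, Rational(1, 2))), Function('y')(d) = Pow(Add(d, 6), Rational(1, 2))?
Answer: Add(-48, Mul(-3, Pow(6, Rational(1, 2)))) ≈ -55.348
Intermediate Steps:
Function('y')(d) = Pow(Add(6, d), Rational(1, 2))
Function('Y')(m) = Add(-3, Mul(6, Pow(m, Rational(1, 2))))
Mul(Add(Function('y')(0), 16), Function('Y')(Mul(Add(-4, K), Pow(Add(-3, 2), -1)))) = Mul(Add(Pow(Add(6, 0), Rational(1, 2)), 16), Add(-3, Mul(6, Pow(Mul(Add(-4, 4), Pow(Add(-3, 2), -1)), Rational(1, 2))))) = Mul(Add(Pow(6, Rational(1, 2)), 16), Add(-3, Mul(6, Pow(Mul(0, Pow(-1, -1)), Rational(1, 2))))) = Mul(Add(16, Pow(6, Rational(1, 2))), Add(-3, Mul(6, Pow(Mul(0, -1), Rational(1, 2))))) = Mul(Add(16, Pow(6, Rational(1, 2))), Add(-3, Mul(6, Pow(0, Rational(1, 2))))) = Mul(Add(16, Pow(6, Rational(1, 2))), Add(-3, Mul(6, 0))) = Mul(Add(16, Pow(6, Rational(1, 2))), Add(-3, 0)) = Mul(Add(16, Pow(6, Rational(1, 2))), -3) = Add(-48, Mul(-3, Pow(6, Rational(1, 2))))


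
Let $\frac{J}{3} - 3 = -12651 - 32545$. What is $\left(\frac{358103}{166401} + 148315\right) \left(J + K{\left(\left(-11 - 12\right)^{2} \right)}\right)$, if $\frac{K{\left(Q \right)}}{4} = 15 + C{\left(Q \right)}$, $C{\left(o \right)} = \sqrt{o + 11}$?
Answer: $- \frac{1114875169988314}{55467} + \frac{197440979344 \sqrt{15}}{55467} \approx -2.0086 \cdot 10^{10}$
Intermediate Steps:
$C{\left(o \right)} = \sqrt{11 + o}$
$J = -135579$ ($J = 9 + 3 \left(-12651 - 32545\right) = 9 + 3 \left(-45196\right) = 9 - 135588 = -135579$)
$K{\left(Q \right)} = 60 + 4 \sqrt{11 + Q}$ ($K{\left(Q \right)} = 4 \left(15 + \sqrt{11 + Q}\right) = 60 + 4 \sqrt{11 + Q}$)
$\left(\frac{358103}{166401} + 148315\right) \left(J + K{\left(\left(-11 - 12\right)^{2} \right)}\right) = \left(\frac{358103}{166401} + 148315\right) \left(-135579 + \left(60 + 4 \sqrt{11 + \left(-11 - 12\right)^{2}}\right)\right) = \left(358103 \cdot \frac{1}{166401} + 148315\right) \left(-135579 + \left(60 + 4 \sqrt{11 + \left(-23\right)^{2}}\right)\right) = \left(\frac{358103}{166401} + 148315\right) \left(-135579 + \left(60 + 4 \sqrt{11 + 529}\right)\right) = \frac{24680122418 \left(-135579 + \left(60 + 4 \sqrt{540}\right)\right)}{166401} = \frac{24680122418 \left(-135579 + \left(60 + 4 \cdot 6 \sqrt{15}\right)\right)}{166401} = \frac{24680122418 \left(-135579 + \left(60 + 24 \sqrt{15}\right)\right)}{166401} = \frac{24680122418 \left(-135519 + 24 \sqrt{15}\right)}{166401} = - \frac{1114875169988314}{55467} + \frac{197440979344 \sqrt{15}}{55467}$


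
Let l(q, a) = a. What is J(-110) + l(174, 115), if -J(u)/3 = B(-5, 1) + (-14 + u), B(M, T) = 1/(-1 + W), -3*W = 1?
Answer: 1957/4 ≈ 489.25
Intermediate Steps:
W = -⅓ (W = -⅓*1 = -⅓ ≈ -0.33333)
B(M, T) = -¾ (B(M, T) = 1/(-1 - ⅓) = 1/(-4/3) = -¾)
J(u) = 177/4 - 3*u (J(u) = -3*(-¾ + (-14 + u)) = -3*(-59/4 + u) = 177/4 - 3*u)
J(-110) + l(174, 115) = (177/4 - 3*(-110)) + 115 = (177/4 + 330) + 115 = 1497/4 + 115 = 1957/4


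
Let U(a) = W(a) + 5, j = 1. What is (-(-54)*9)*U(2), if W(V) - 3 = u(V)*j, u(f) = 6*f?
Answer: 9720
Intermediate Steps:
W(V) = 3 + 6*V (W(V) = 3 + (6*V)*1 = 3 + 6*V)
U(a) = 8 + 6*a (U(a) = (3 + 6*a) + 5 = 8 + 6*a)
(-(-54)*9)*U(2) = (-(-54)*9)*(8 + 6*2) = (-18*(-27))*(8 + 12) = 486*20 = 9720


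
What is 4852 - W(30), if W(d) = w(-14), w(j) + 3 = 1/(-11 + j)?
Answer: 121376/25 ≈ 4855.0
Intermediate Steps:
w(j) = -3 + 1/(-11 + j)
W(d) = -76/25 (W(d) = (34 - 3*(-14))/(-11 - 14) = (34 + 42)/(-25) = -1/25*76 = -76/25)
4852 - W(30) = 4852 - 1*(-76/25) = 4852 + 76/25 = 121376/25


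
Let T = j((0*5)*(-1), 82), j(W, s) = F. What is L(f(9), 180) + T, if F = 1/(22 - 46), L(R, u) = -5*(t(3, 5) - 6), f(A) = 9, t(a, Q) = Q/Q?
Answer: 599/24 ≈ 24.958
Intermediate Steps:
t(a, Q) = 1
L(R, u) = 25 (L(R, u) = -5*(1 - 6) = -5*(-5) = 25)
F = -1/24 (F = 1/(-24) = -1/24 ≈ -0.041667)
j(W, s) = -1/24
T = -1/24 ≈ -0.041667
L(f(9), 180) + T = 25 - 1/24 = 599/24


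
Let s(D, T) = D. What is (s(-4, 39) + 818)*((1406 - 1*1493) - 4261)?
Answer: -3539272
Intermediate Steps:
(s(-4, 39) + 818)*((1406 - 1*1493) - 4261) = (-4 + 818)*((1406 - 1*1493) - 4261) = 814*((1406 - 1493) - 4261) = 814*(-87 - 4261) = 814*(-4348) = -3539272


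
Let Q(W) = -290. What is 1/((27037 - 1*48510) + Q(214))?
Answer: -1/21763 ≈ -4.5950e-5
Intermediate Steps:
1/((27037 - 1*48510) + Q(214)) = 1/((27037 - 1*48510) - 290) = 1/((27037 - 48510) - 290) = 1/(-21473 - 290) = 1/(-21763) = -1/21763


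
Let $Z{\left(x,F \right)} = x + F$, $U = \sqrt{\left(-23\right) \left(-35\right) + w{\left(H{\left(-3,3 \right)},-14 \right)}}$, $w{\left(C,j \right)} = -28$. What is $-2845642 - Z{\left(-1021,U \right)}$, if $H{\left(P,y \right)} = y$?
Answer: $-2844621 - \sqrt{777} \approx -2.8446 \cdot 10^{6}$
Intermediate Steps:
$U = \sqrt{777}$ ($U = \sqrt{\left(-23\right) \left(-35\right) - 28} = \sqrt{805 - 28} = \sqrt{777} \approx 27.875$)
$Z{\left(x,F \right)} = F + x$
$-2845642 - Z{\left(-1021,U \right)} = -2845642 - \left(\sqrt{777} - 1021\right) = -2845642 - \left(-1021 + \sqrt{777}\right) = -2845642 + \left(1021 - \sqrt{777}\right) = -2844621 - \sqrt{777}$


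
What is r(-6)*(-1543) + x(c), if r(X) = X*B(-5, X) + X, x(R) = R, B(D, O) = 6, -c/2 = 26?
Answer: 64754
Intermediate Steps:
c = -52 (c = -2*26 = -52)
r(X) = 7*X (r(X) = X*6 + X = 6*X + X = 7*X)
r(-6)*(-1543) + x(c) = (7*(-6))*(-1543) - 52 = -42*(-1543) - 52 = 64806 - 52 = 64754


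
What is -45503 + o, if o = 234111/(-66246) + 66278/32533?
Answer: -32690144031043/718393706 ≈ -45505.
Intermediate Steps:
o = -1075226925/718393706 (o = 234111*(-1/66246) + 66278*(1/32533) = -78037/22082 + 66278/32533 = -1075226925/718393706 ≈ -1.4967)
-45503 + o = -45503 - 1075226925/718393706 = -32690144031043/718393706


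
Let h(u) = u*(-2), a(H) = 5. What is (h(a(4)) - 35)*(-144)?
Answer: 6480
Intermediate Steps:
h(u) = -2*u
(h(a(4)) - 35)*(-144) = (-2*5 - 35)*(-144) = (-10 - 35)*(-144) = -45*(-144) = 6480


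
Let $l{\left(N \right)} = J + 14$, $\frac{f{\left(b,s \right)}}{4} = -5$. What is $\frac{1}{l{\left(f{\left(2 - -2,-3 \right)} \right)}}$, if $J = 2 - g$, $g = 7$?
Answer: $\frac{1}{9} \approx 0.11111$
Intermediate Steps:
$J = -5$ ($J = 2 - 7 = -5$)
$f{\left(b,s \right)} = -20$ ($f{\left(b,s \right)} = 4 \left(-5\right) = -20$)
$l{\left(N \right)} = 9$ ($l{\left(N \right)} = -5 + 14 = 9$)
$\frac{1}{l{\left(f{\left(2 - -2,-3 \right)} \right)}} = \frac{1}{9}$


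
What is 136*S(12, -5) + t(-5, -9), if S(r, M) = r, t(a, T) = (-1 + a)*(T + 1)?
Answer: 1680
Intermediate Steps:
t(a, T) = (1 + T)*(-1 + a) (t(a, T) = (-1 + a)*(1 + T) = (1 + T)*(-1 + a))
136*S(12, -5) + t(-5, -9) = 136*12 + (-1 - 5 - 1*(-9) - 9*(-5)) = 1632 + (-1 - 5 + 9 + 45) = 1632 + 48 = 1680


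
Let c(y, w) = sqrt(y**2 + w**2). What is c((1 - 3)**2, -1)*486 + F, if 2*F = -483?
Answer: -483/2 + 486*sqrt(17) ≈ 1762.3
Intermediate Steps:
F = -483/2 (F = (1/2)*(-483) = -483/2 ≈ -241.50)
c(y, w) = sqrt(w**2 + y**2)
c((1 - 3)**2, -1)*486 + F = sqrt((-1)**2 + ((1 - 3)**2)**2)*486 - 483/2 = sqrt(1 + ((-2)**2)**2)*486 - 483/2 = sqrt(1 + 4**2)*486 - 483/2 = sqrt(1 + 16)*486 - 483/2 = sqrt(17)*486 - 483/2 = 486*sqrt(17) - 483/2 = -483/2 + 486*sqrt(17)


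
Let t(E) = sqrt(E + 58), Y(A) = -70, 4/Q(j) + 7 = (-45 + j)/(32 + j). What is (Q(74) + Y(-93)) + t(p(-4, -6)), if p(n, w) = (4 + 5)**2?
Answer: -50334/713 + sqrt(139) ≈ -58.805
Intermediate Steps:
p(n, w) = 81 (p(n, w) = 9**2 = 81)
Q(j) = 4/(-7 + (-45 + j)/(32 + j))
t(E) = sqrt(58 + E)
(Q(74) + Y(-93)) + t(p(-4, -6)) = (4*(-32 - 1*74)/(269 + 6*74) - 70) + sqrt(58 + 81) = (4*(-32 - 74)/(269 + 444) - 70) + sqrt(139) = (4*(-106)/713 - 70) + sqrt(139) = (4*(1/713)*(-106) - 70) + sqrt(139) = (-424/713 - 70) + sqrt(139) = -50334/713 + sqrt(139)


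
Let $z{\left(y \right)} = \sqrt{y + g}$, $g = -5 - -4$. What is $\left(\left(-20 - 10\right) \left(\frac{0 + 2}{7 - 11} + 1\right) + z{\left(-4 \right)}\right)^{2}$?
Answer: $\left(15 - i \sqrt{5}\right)^{2} \approx 220.0 - 67.082 i$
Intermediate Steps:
$g = -1$ ($g = -5 + 4 = -1$)
$z{\left(y \right)} = \sqrt{-1 + y}$ ($z{\left(y \right)} = \sqrt{y - 1} = \sqrt{-1 + y}$)
$\left(\left(-20 - 10\right) \left(\frac{0 + 2}{7 - 11} + 1\right) + z{\left(-4 \right)}\right)^{2} = \left(\left(-20 - 10\right) \left(\frac{0 + 2}{7 - 11} + 1\right) + \sqrt{-1 - 4}\right)^{2} = \left(\left(-20 - 10\right) \left(\frac{2}{-4} + 1\right) + \sqrt{-5}\right)^{2} = \left(- 30 \left(2 \left(- \frac{1}{4}\right) + 1\right) + i \sqrt{5}\right)^{2} = \left(- 30 \left(- \frac{1}{2} + 1\right) + i \sqrt{5}\right)^{2} = \left(\left(-30\right) \frac{1}{2} + i \sqrt{5}\right)^{2} = \left(-15 + i \sqrt{5}\right)^{2}$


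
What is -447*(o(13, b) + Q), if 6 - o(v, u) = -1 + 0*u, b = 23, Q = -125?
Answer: 52746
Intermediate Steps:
o(v, u) = 7 (o(v, u) = 6 - (-1 + 0*u) = 6 - (-1 + 0) = 6 - 1*(-1) = 6 + 1 = 7)
-447*(o(13, b) + Q) = -447*(7 - 125) = -447*(-118) = 52746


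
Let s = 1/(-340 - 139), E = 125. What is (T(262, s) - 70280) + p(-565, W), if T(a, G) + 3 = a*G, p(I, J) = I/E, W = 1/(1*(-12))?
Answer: -841699602/11975 ≈ -70288.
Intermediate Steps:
W = -1/12 (W = 1/(-12) = -1/12 ≈ -0.083333)
p(I, J) = I/125
s = -1/479 (s = 1/(-479) = -1/479 ≈ -0.0020877)
T(a, G) = -3 + G*a (T(a, G) = -3 + a*G = -3 + G*a)
(T(262, s) - 70280) + p(-565, W) = ((-3 - 1/479*262) - 70280) + (1/125)*(-565) = ((-3 - 262/479) - 70280) - 113/25 = (-1699/479 - 70280) - 113/25 = -33665819/479 - 113/25 = -841699602/11975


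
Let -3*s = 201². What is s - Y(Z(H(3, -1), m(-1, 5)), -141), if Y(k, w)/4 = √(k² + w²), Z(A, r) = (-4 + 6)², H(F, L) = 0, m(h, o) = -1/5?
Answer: -13467 - 4*√19897 ≈ -14031.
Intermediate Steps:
m(h, o) = -⅕ (m(h, o) = -1*⅕ = -⅕)
s = -13467 (s = -⅓*201² = -⅓*40401 = -13467)
Z(A, r) = 4 (Z(A, r) = 2² = 4)
Y(k, w) = 4*√(k² + w²)
s - Y(Z(H(3, -1), m(-1, 5)), -141) = -13467 - 4*√(4² + (-141)²) = -13467 - 4*√(16 + 19881) = -13467 - 4*√19897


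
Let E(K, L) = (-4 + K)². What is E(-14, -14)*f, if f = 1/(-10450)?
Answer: -162/5225 ≈ -0.031005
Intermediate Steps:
f = -1/10450 ≈ -9.5694e-5
E(-14, -14)*f = (-4 - 14)²*(-1/10450) = (-18)²*(-1/10450) = 324*(-1/10450) = -162/5225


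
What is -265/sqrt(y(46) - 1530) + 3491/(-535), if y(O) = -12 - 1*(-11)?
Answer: -3491/535 + 265*I*sqrt(1531)/1531 ≈ -6.5252 + 6.7726*I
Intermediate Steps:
y(O) = -1 (y(O) = -12 + 11 = -1)
-265/sqrt(y(46) - 1530) + 3491/(-535) = -265/sqrt(-1 - 1530) + 3491/(-535) = -265*(-I*sqrt(1531)/1531) + 3491*(-1/535) = -265*(-I*sqrt(1531)/1531) - 3491/535 = -(-265)*I*sqrt(1531)/1531 - 3491/535 = 265*I*sqrt(1531)/1531 - 3491/535 = -3491/535 + 265*I*sqrt(1531)/1531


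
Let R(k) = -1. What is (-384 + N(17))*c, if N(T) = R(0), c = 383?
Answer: -147455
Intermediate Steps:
N(T) = -1
(-384 + N(17))*c = (-384 - 1)*383 = -385*383 = -147455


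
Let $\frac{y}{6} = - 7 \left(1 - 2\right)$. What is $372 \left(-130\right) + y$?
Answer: $-48318$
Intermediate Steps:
$y = 42$ ($y = 6 \left(- 7 \left(1 - 2\right)\right) = 6 \left(\left(-7\right) \left(-1\right)\right) = 6 \cdot 7 = 42$)
$372 \left(-130\right) + y = 372 \left(-130\right) + 42 = -48360 + 42 = -48318$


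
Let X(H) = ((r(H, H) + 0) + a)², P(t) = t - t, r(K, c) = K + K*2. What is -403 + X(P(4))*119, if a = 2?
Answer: 73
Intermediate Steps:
r(K, c) = 3*K (r(K, c) = K + 2*K = 3*K)
P(t) = 0
X(H) = (2 + 3*H)² (X(H) = ((3*H + 0) + 2)² = (3*H + 2)² = (2 + 3*H)²)
-403 + X(P(4))*119 = -403 + (2 + 3*0)²*119 = -403 + (2 + 0)²*119 = -403 + 2²*119 = -403 + 4*119 = -403 + 476 = 73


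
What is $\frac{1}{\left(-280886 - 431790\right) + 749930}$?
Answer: $\frac{1}{37254} \approx 2.6843 \cdot 10^{-5}$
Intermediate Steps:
$\frac{1}{\left(-280886 - 431790\right) + 749930} = \frac{1}{-712676 + 749930} = \frac{1}{37254}$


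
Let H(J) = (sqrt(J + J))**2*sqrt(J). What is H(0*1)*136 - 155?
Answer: -155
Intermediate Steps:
H(J) = 2*J**(3/2) (H(J) = (sqrt(2*J))**2*sqrt(J) = (sqrt(2)*sqrt(J))**2*sqrt(J) = (2*J)*sqrt(J) = 2*J**(3/2))
H(0*1)*136 - 155 = (2*(0*1)**(3/2))*136 - 155 = (2*0**(3/2))*136 - 155 = (2*0)*136 - 155 = 0*136 - 155 = 0 - 155 = -155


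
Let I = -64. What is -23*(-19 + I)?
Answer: 1909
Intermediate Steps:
-23*(-19 + I) = -23*(-19 - 64) = -23*(-83) = 1909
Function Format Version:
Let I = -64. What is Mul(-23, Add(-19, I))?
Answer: 1909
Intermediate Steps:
Mul(-23, Add(-19, I)) = Mul(-23, Add(-19, -64)) = Mul(-23, -83) = 1909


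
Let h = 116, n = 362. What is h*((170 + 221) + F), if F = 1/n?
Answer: 8209494/181 ≈ 45356.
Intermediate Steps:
F = 1/362 ≈ 0.0027624
h*((170 + 221) + F) = 116*((170 + 221) + 1/362) = 116*(391 + 1/362) = 116*(141543/362) = 8209494/181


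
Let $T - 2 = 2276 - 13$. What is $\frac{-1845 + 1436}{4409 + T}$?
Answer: $- \frac{409}{6674} \approx -0.061283$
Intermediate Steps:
$T = 2265$ ($T = 2 + \left(2276 - 13\right) = 2 + 2263 = 2265$)
$\frac{-1845 + 1436}{4409 + T} = \frac{-1845 + 1436}{4409 + 2265} = - \frac{409}{6674}$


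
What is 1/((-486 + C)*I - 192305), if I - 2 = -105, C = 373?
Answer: -1/180666 ≈ -5.5351e-6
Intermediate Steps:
I = -103 (I = 2 - 105 = -103)
1/((-486 + C)*I - 192305) = 1/((-486 + 373)*(-103) - 192305) = 1/(-113*(-103) - 192305) = 1/(11639 - 192305) = 1/(-180666) = -1/180666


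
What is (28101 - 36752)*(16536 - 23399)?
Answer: 59371813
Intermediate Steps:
(28101 - 36752)*(16536 - 23399) = -8651*(-6863) = 59371813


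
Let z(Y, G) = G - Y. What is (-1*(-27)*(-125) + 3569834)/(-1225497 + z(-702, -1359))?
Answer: -3566459/1226154 ≈ -2.9087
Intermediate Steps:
(-1*(-27)*(-125) + 3569834)/(-1225497 + z(-702, -1359)) = (-1*(-27)*(-125) + 3569834)/(-1225497 + (-1359 - 1*(-702))) = (27*(-125) + 3569834)/(-1225497 + (-1359 + 702)) = (-3375 + 3569834)/(-1225497 - 657) = 3566459/(-1226154) = 3566459*(-1/1226154) = -3566459/1226154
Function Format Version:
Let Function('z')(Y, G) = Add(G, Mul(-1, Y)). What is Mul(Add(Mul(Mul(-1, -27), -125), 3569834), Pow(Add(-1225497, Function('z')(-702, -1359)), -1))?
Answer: Rational(-3566459, 1226154) ≈ -2.9087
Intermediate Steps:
Mul(Add(Mul(Mul(-1, -27), -125), 3569834), Pow(Add(-1225497, Function('z')(-702, -1359)), -1)) = Mul(Add(Mul(Mul(-1, -27), -125), 3569834), Pow(Add(-1225497, Add(-1359, Mul(-1, -702))), -1)) = Mul(Add(Mul(27, -125), 3569834), Pow(Add(-1225497, Add(-1359, 702)), -1)) = Mul(Add(-3375, 3569834), Pow(Add(-1225497, -657), -1)) = Mul(3566459, Pow(-1226154, -1)) = Mul(3566459, Rational(-1, 1226154)) = Rational(-3566459, 1226154)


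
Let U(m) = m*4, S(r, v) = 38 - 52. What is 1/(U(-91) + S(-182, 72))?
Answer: -1/378 ≈ -0.0026455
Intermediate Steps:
S(r, v) = -14
U(m) = 4*m
1/(U(-91) + S(-182, 72)) = 1/(4*(-91) - 14) = 1/(-364 - 14) = 1/(-378) = -1/378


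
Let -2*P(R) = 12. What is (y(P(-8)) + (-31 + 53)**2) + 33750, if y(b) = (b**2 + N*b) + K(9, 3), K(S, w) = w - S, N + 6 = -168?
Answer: 35308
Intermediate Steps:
N = -174 (N = -6 - 168 = -174)
P(R) = -6 (P(R) = -1/2*12 = -6)
y(b) = -6 + b**2 - 174*b (y(b) = (b**2 - 174*b) + (3 - 1*9) = (b**2 - 174*b) + (3 - 9) = (b**2 - 174*b) - 6 = -6 + b**2 - 174*b)
(y(P(-8)) + (-31 + 53)**2) + 33750 = ((-6 + (-6)**2 - 174*(-6)) + (-31 + 53)**2) + 33750 = ((-6 + 36 + 1044) + 22**2) + 33750 = (1074 + 484) + 33750 = 1558 + 33750 = 35308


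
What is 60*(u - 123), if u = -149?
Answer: -16320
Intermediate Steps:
60*(u - 123) = 60*(-149 - 123) = 60*(-272) = -16320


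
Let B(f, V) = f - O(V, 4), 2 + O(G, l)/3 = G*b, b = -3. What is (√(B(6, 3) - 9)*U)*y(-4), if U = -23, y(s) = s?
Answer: 92*√30 ≈ 503.90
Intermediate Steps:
O(G, l) = -6 - 9*G (O(G, l) = -6 + 3*(G*(-3)) = -6 + 3*(-3*G) = -6 - 9*G)
B(f, V) = 6 + f + 9*V (B(f, V) = f - (-6 - 9*V) = f + (6 + 9*V) = 6 + f + 9*V)
(√(B(6, 3) - 9)*U)*y(-4) = (√((6 + 6 + 9*3) - 9)*(-23))*(-4) = (√((6 + 6 + 27) - 9)*(-23))*(-4) = (√(39 - 9)*(-23))*(-4) = (√30*(-23))*(-4) = -23*√30*(-4) = 92*√30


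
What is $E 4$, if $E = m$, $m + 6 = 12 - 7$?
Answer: $-4$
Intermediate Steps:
$m = -1$ ($m = -6 + \left(12 - 7\right) = -6 + 5 = -1$)
$E = -1$
$E 4 = \left(-1\right) 4 = -4$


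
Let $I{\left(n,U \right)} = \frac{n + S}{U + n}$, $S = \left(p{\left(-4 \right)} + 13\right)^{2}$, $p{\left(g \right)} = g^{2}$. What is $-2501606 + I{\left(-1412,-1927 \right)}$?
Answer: $- \frac{8352861863}{3339} \approx -2.5016 \cdot 10^{6}$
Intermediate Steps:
$S = 841$ ($S = \left(\left(-4\right)^{2} + 13\right)^{2} = \left(16 + 13\right)^{2} = 29^{2} = 841$)
$I{\left(n,U \right)} = \frac{841 + n}{U + n}$ ($I{\left(n,U \right)} = \frac{n + 841}{U + n} = \frac{841 + n}{U + n}$)
$-2501606 + I{\left(-1412,-1927 \right)} = -2501606 + \frac{841 - 1412}{-1927 - 1412} = -2501606 + \frac{1}{-3339} \left(-571\right) = -2501606 - - \frac{571}{3339} = -2501606 + \frac{571}{3339} = - \frac{8352861863}{3339}$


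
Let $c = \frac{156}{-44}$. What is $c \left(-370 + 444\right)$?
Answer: $- \frac{2886}{11} \approx -262.36$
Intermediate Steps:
$c = - \frac{39}{11}$ ($c = 156 \left(- \frac{1}{44}\right) = - \frac{39}{11} \approx -3.5455$)
$c \left(-370 + 444\right) = - \frac{39 \left(-370 + 444\right)}{11} = \left(- \frac{39}{11}\right) 74 = - \frac{2886}{11}$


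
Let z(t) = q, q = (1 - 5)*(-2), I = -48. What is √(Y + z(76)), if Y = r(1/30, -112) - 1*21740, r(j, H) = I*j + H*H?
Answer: 2*I*√57435/5 ≈ 95.862*I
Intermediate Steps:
r(j, H) = H² - 48*j (r(j, H) = -48*j + H*H = -48*j + H² = H² - 48*j)
q = 8 (q = -4*(-2) = 8)
z(t) = 8
Y = -45988/5 (Y = ((-112)² - 48/30) - 1*21740 = (12544 - 48*1/30) - 21740 = (12544 - 8/5) - 21740 = 62712/5 - 21740 = -45988/5 ≈ -9197.6)
√(Y + z(76)) = √(-45988/5 + 8) = √(-45948/5) = 2*I*√57435/5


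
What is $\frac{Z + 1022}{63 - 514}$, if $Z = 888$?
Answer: $- \frac{1910}{451} \approx -4.235$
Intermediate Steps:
$\frac{Z + 1022}{63 - 514} = \frac{888 + 1022}{63 - 514} = \frac{1910}{-451} = 1910 \left(- \frac{1}{451}\right) = - \frac{1910}{451}$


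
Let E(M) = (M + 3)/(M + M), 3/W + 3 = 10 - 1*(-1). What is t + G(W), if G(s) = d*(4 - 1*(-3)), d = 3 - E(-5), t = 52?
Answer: 358/5 ≈ 71.600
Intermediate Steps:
W = 3/8 (W = 3/(-3 + (10 - 1*(-1))) = 3/(-3 + (10 + 1)) = 3/(-3 + 11) = 3/8 ≈ 0.37500)
E(M) = (3 + M)/(2*M) (E(M) = (3 + M)/((2*M)) = (3 + M)*(1/(2*M)) = (3 + M)/(2*M))
d = 14/5 (d = 3 - (3 - 5)/(2*(-5)) = 3 - (-1)*(-2)/(2*5) = 3 - 1*⅕ = 3 - ⅕ = 14/5 ≈ 2.8000)
G(s) = 98/5 (G(s) = 14*(4 - 1*(-3))/5 = 14*(4 + 3)/5 = (14/5)*7 = 98/5)
t + G(W) = 52 + 98/5 = 358/5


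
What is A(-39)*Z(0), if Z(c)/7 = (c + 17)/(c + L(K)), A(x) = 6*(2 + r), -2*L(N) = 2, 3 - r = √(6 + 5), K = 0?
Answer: -3570 + 714*√11 ≈ -1201.9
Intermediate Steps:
r = 3 - √11 (r = 3 - √(6 + 5) = 3 - √11 ≈ -0.31662)
L(N) = -1 (L(N) = -½*2 = -1)
A(x) = 30 - 6*√11 (A(x) = 6*(2 + (3 - √11)) = 6*(5 - √11) = 30 - 6*√11)
Z(c) = 7*(17 + c)/(-1 + c) (Z(c) = 7*((c + 17)/(c - 1)) = 7*((17 + c)/(-1 + c)) = 7*(17 + c)/(-1 + c))
A(-39)*Z(0) = (30 - 6*√11)*(7*(17 + 0)/(-1 + 0)) = (30 - 6*√11)*(7*17/(-1)) = (30 - 6*√11)*(7*(-1)*17) = (30 - 6*√11)*(-119) = -3570 + 714*√11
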